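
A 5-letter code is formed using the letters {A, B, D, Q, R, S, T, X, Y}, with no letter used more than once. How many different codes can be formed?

15120

With no repetition, fill the 5 letters in order: 9 choices, then 8, down to 5.
That product is 9 × 8 × 7 × 6 × 5 = 15120.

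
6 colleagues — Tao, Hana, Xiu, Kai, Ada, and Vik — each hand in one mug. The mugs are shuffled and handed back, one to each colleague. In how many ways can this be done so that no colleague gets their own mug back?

265

This is the derangement count D_6: permutations of 6 items with no fixed point.
By inclusion–exclusion this is Σ_{j=0}^{6} (−1)^j C(6,j)·(6−j)!.
Computing: 720 − 720 + 360 − 120 + 30 − 6 + 1 = 265.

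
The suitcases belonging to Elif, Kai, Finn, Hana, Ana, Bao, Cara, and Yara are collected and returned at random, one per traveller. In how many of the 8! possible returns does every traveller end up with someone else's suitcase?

14833

Let Aᵢ be the assignments in which traveller i gets their own suitcase. We want the size of the complement of A₁∪…∪A_8.
By inclusion–exclusion this is Σ_{j=0}^{8} (−1)^j C(8,j)·(8−j)!.
Computing: 40320 − 40320 + 20160 − 6720 + 1680 − 336 + 56 − 8 + 1 = 14833.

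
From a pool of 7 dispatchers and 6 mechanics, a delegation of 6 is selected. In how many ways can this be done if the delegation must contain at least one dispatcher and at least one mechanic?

Total 6-person selections from all 13: C(13,6) = 1716.
Selections missing a whole group: no dispatchers → C(6,6) = 1; no mechanics → C(7,6) = 7.
Both groups omitted at once is impossible, so 1716 − 8 = 1708.

1708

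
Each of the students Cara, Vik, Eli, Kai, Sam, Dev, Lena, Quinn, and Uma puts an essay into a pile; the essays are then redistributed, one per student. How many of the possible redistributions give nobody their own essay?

133496

Let Aᵢ be the assignments in which student i gets their own essay. We want the size of the complement of A₁∪…∪A_9.
By inclusion–exclusion this is Σ_{j=0}^{9} (−1)^j C(9,j)·(9−j)!.
Computing: 362880 − 362880 + 181440 − 60480 + 15120 − 3024 + 504 − 72 + 9 − 1 = 133496.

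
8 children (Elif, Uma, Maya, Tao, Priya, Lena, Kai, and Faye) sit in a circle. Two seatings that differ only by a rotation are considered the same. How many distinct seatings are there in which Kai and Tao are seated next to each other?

1440

Glue Kai and Tao into a block (2 internal orders). Seating 7 units around a circle gives (6)! arrangements.
So 2 × (6)! = 2 × 720 = 1440.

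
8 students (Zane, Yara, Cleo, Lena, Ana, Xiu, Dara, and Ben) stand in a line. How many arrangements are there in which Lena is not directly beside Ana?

Of the 8! = 40320 arrangements, those with Lena and Ana adjacent number 2 × 7! = 10080 (treat the pair as a block with 2 internal orders).
Complementary counting: 40320 − 10080 = 30240.

30240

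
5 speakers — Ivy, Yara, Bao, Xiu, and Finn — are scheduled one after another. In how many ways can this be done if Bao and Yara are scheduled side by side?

Place the 3 others and the Bao-Yara pair as 4 objects in a line; the pair has 2 internal arrangements.
So the count is 2·(4)! = 48.

48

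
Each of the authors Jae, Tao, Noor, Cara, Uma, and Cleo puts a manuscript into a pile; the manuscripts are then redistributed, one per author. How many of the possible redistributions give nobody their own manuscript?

265

This is the derangement count D_6: permutations of 6 items with no fixed point.
By inclusion–exclusion this is Σ_{j=0}^{6} (−1)^j C(6,j)·(6−j)!.
Computing: 720 − 720 + 360 − 120 + 30 − 6 + 1 = 265.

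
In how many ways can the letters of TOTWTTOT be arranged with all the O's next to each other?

42

Treat the 2 copies of O as a single block. The multiset to arrange is then {OO, T, T, T, T, T, W}, 7 items in all.
That gives (7)!/(5!) = 42 arrangements.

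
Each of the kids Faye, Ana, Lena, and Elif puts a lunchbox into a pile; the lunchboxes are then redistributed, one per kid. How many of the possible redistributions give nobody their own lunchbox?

9

Count assignments avoiding every fixed point. For any j of the 4 kids fixed to their own lunchbox, the other 4−j can be arranged in (4−j)! ways.
By inclusion–exclusion this is Σ_{j=0}^{4} (−1)^j C(4,j)·(4−j)!.
Computing: 24 − 24 + 12 − 4 + 1 = 9.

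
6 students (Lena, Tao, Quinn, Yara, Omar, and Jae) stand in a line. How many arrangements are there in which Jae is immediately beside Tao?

240

Treat {Jae, Tao} as a single unit. There are 5 units to order, and the pair itself can be ordered 2 ways.
That gives 2 × 5! = 2 × 120 = 240.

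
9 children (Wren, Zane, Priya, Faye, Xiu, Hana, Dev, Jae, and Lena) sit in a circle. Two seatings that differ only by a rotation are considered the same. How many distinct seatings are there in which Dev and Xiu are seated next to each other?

10080

Glue Dev and Xiu into a block (2 internal orders). Seating 8 units around a circle gives (7)! arrangements.
So 2 × (7)! = 2 × 5040 = 10080.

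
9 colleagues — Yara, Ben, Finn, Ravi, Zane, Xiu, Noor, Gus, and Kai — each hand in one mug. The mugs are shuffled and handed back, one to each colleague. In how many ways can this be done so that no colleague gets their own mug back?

133496

Let Aᵢ be the assignments in which colleague i gets their own mug. We want the size of the complement of A₁∪…∪A_9.
By inclusion–exclusion this is Σ_{j=0}^{9} (−1)^j C(9,j)·(9−j)!.
Computing: 362880 − 362880 + 181440 − 60480 + 15120 − 3024 + 504 − 72 + 9 − 1 = 133496.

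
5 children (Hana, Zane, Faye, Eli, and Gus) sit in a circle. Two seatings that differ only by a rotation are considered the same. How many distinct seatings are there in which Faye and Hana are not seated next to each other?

12

Without the restriction there are (4)! = 24 seatings.
Those with Faye next to Hana: fuse the pair into one unit and seat 4 units around a circle — 2·(3)! = 12.
Subtracting, 24 − 12 = 12.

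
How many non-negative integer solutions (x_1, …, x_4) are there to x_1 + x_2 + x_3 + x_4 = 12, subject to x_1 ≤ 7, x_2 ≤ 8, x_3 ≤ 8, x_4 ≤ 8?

Ignoring the caps, the number of non-negative solutions to x_1+…+x_4 = 12 is C(15,3) = 455.
Subtract solutions that violate a single cap (substitute x_i' = x_i − (cap_i+1)): x_1 ≥ 8 gives C(7,3) = 35; x_2 ≥ 9 gives C(6,3) = 20; x_3 ≥ 9 gives C(6,3) = 20; x_4 ≥ 9 gives C(6,3) = 20. Together 95.
No two caps can be exceeded simultaneously, so the pair terms are all 0.
By inclusion–exclusion the count is 455 − 95 + 0 = 360.

360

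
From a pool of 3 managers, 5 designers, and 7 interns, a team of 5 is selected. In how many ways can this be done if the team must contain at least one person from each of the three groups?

Unrestricted: C(15,5) = 3003 ways to pick any 5 of the 15.
Selections missing a whole group: no managers → C(12,5) = 792; no designers → C(10,5) = 252; no interns → C(8,5) = 56.
Add back selections omitting two groups (i.e. drawn from a single group): C(3,5) + C(5,5) + C(7,5) = 22.
By inclusion–exclusion: 3003 − 1100 + 22 = 1925.

1925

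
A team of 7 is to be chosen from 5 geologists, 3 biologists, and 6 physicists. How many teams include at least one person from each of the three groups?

3058

Total 7-person selections from all 14: C(14,7) = 3432.
Selections missing a whole group: no geologists → C(9,7) = 36; no biologists → C(11,7) = 330; no physicists → C(8,7) = 8.
Add back selections omitting two groups (i.e. drawn from a single group): C(5,7) + C(3,7) + C(6,7) = 0.
By inclusion–exclusion: 3432 − 374 + 0 = 3058.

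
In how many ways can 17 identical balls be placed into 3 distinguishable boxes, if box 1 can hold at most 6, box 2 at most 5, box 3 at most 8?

Ignoring the caps, the number of non-negative solutions to x_1+…+x_3 = 17 is C(19,2) = 171.
Subtract solutions that violate a single cap (substitute x_i' = x_i − (cap_i+1)): x_1 ≥ 7 gives C(12,2) = 66; x_2 ≥ 6 gives C(13,2) = 78; x_3 ≥ 9 gives C(10,2) = 45. Together 189.
Add back pairs where two caps are both exceeded: 15 + 3 + 6 = 24.
By inclusion–exclusion the count is 171 − 189 + 24 = 6.

6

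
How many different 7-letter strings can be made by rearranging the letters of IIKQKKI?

140

The 7 letters of IIKQKKI have repeats: I appearing 3 times and K appearing 3 times.
The number of distinct arrangements is 7!/(3!·3!) = 5040/36 = 140.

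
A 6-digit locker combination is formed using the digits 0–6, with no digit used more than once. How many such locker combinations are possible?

5040

This is a permutation of 6 out of 7: P(7,6) = 7!/1!.
7 × 6 × 5 × 4 × 3 × 2 = 5040.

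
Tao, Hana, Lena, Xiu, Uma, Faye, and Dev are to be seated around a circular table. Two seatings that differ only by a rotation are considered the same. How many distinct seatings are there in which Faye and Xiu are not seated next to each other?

Without the restriction there are (6)! = 720 seatings.
Those with Faye next to Xiu: fuse the pair into one unit and seat 6 units around a circle — 2·(5)! = 240.
Subtracting, 720 − 240 = 480.

480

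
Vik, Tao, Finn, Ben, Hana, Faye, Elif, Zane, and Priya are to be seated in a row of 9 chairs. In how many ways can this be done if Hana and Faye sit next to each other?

Treat {Hana, Faye} as a single unit. There are 8 units to order, and the pair itself can be ordered 2 ways.
That gives 2 × 8! = 2 × 40320 = 80640.

80640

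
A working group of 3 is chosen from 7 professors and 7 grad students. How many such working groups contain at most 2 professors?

Split by how many professors are chosen (0 through 2).
Sum: C(7,0)·C(7,3) + C(7,1)·C(7,2) + C(7,2)·C(7,1) = 35 + 147 + 147 = 329.

329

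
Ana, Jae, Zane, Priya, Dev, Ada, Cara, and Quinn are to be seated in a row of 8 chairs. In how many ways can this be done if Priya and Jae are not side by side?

Of the 8! = 40320 arrangements, those with Priya and Jae adjacent number 2 × 7! = 10080 (treat the pair as a block with 2 internal orders).
Complementary counting: 40320 − 10080 = 30240.

30240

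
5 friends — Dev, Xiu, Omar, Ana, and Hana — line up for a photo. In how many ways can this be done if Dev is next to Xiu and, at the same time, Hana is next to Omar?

24

Treat {Dev,Xiu} as one block (2 orders) and {Hana,Omar} as another (2 orders).
That leaves 3 units to arrange: 2 × 2 × 3! = 4 × 6 = 24.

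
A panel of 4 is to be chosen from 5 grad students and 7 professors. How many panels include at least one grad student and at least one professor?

455

With no constraint there are C(12,4) = 495 possible selections.
Selections missing a whole group: no grad students → C(7,4) = 35; no professors → C(5,4) = 5.
Both groups omitted at once is impossible, so 495 − 40 = 455.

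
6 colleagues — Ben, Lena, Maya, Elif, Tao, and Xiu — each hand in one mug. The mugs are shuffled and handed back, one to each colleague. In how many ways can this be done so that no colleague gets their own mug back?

This is the derangement count D_6: permutations of 6 items with no fixed point.
By inclusion–exclusion this is Σ_{j=0}^{6} (−1)^j C(6,j)·(6−j)!.
Computing: 720 − 720 + 360 − 120 + 30 − 6 + 1 = 265.

265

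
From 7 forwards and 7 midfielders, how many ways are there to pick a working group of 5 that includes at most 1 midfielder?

Split by how many midfielders are chosen (0 through 1).
Sum: C(7,0)·C(7,5) + C(7,1)·C(7,4) = 21 + 245 = 266.

266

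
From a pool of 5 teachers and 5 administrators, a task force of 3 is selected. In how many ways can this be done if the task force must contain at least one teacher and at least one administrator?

100

Total 3-person selections from all 10: C(10,3) = 120.
Selections missing a whole group: no teachers → C(5,3) = 10; no administrators → C(5,3) = 10.
Both groups omitted at once is impossible, so 120 − 20 = 100.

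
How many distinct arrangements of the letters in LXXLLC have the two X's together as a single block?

Treat the 2 copies of X as a single block. The multiset to arrange is then {XX, C, L, L, L}, 5 items in all.
That gives (5)!/(3!) = 20 arrangements.

20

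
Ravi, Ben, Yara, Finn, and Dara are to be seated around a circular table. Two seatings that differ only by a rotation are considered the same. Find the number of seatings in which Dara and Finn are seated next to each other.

Treat {Dara, Finn} as one unit (2 internal orders) and seat the resulting 4 units around the table: (3)! circular arrangements.
So 2 × (3)! = 2 × 6 = 12.

12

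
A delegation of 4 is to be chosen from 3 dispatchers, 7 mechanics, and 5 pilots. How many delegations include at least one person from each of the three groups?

Total 4-person selections from all 15: C(15,4) = 1365.
Subtract selections that omit an entire group: no dispatchers → C(12,4) = 495; no mechanics → C(8,4) = 70; no pilots → C(10,4) = 210.
Add back selections omitting two groups (i.e. drawn from a single group): C(3,4) + C(7,4) + C(5,4) = 40.
By inclusion–exclusion: 1365 − 775 + 40 = 630.

630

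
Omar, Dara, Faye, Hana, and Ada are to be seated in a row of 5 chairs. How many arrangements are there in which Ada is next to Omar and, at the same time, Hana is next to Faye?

Treat {Ada,Omar} as one block (2 orders) and {Hana,Faye} as another (2 orders).
That leaves 3 units to arrange: 2 × 2 × 3! = 4 × 6 = 24.

24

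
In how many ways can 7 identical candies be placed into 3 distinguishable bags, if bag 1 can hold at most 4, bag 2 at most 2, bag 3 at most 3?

Ignoring the caps, the number of non-negative solutions to x_1+…+x_3 = 7 is C(9,2) = 36.
Subtract solutions that violate a single cap (substitute x_i' = x_i − (cap_i+1)): x_1 ≥ 5 gives C(4,2) = 6; x_2 ≥ 3 gives C(6,2) = 15; x_3 ≥ 4 gives C(5,2) = 10. Together 31.
Add back pairs where two caps are both exceeded: 0 + 0 + 1 = 1.
By inclusion–exclusion the count is 36 − 31 + 1 = 6.

6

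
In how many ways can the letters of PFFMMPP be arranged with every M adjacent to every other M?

Treat the 2 copies of M as a single block. The multiset to arrange is then {MM, F, F, P, P, P}, 6 items in all.
That gives (6)!/(3!·2!) = 60 arrangements.

60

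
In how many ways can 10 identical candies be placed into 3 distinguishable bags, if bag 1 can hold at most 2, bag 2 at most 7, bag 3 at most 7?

18

Without the upper bounds there are C(12,2) = 66 ways to split 10 among 3 bags.
Subtract solutions that violate a single cap (substitute x_i' = x_i − (cap_i+1)): x_1 ≥ 3 gives C(9,2) = 36; x_2 ≥ 8 gives C(4,2) = 6; x_3 ≥ 8 gives C(4,2) = 6. Together 48.
No two caps can be exceeded simultaneously, so the pair terms are all 0.
By inclusion–exclusion the count is 66 − 48 + 0 = 18.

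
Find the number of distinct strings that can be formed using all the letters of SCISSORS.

1680

SCISSORS has 8 letters with S appearing 4 times.
So there are 8! / (4!) = 1680 distinguishable arrangements.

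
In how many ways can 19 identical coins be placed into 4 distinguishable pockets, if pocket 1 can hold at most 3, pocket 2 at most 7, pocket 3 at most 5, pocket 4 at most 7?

Ignoring the caps, the number of non-negative solutions to x_1+…+x_4 = 19 is C(22,3) = 1540.
Subtract solutions that violate a single cap (substitute x_i' = x_i − (cap_i+1)): x_1 ≥ 4 gives C(18,3) = 816; x_2 ≥ 8 gives C(14,3) = 364; x_3 ≥ 6 gives C(16,3) = 560; x_4 ≥ 8 gives C(14,3) = 364. Together 2104.
Add back pairs where two caps are both exceeded: 120 + 220 + 120 + 56 + 20 + 56 = 592.
Subtract triples: 4 + 0 + 4 + 0 = 8.
By inclusion–exclusion the count is 1540 − 2104 + 592 − 8 = 20.

20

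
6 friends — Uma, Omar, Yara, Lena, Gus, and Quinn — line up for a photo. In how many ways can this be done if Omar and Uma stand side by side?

Place the 4 others and the Omar-Uma pair as 5 objects in a line; the pair has 2 internal arrangements.
That gives 2 × 5! = 2 × 120 = 240.

240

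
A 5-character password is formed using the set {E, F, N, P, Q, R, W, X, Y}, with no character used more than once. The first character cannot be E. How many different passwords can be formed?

The first character has 9−1 = 8 choices (anything except E).
The remaining 4 characters are filled from the other 8 symbols without repetition: 8 × 7 × 6 × 5 = 1680.
Total: 8 × 1680 = 13440.

13440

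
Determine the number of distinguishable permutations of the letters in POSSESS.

The 7 letters of POSSESS have repeats: S appearing 4 times.
So there are 7! / (4!) = 210 distinguishable arrangements.

210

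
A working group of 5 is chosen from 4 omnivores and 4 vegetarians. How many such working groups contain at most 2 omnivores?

28

Split by how many omnivores are chosen (0 through 2).
Sum: C(4,0)·C(4,5) + C(4,1)·C(4,4) + C(4,2)·C(4,3) = 0 + 4 + 24 = 28.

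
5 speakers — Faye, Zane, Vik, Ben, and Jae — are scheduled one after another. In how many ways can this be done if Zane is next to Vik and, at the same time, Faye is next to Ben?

Treat {Zane,Vik} as one block (2 orders) and {Faye,Ben} as another (2 orders).
That leaves 3 units to arrange: 2 × 2 × 3! = 4 × 6 = 24.

24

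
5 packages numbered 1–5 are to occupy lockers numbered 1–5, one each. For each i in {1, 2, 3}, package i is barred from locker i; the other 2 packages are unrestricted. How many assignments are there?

Let Aᵢ (for i ∈ {1, 2, 3}) be the placements that put package i in its forbidden locker. Any j of these fix j positions, leaving (5−j)! ways to fill the rest, and there are C(3,j) ways to pick which j.
By inclusion–exclusion, the number of valid placements is Σ_{j=0}^{3} (−1)^j C(3,j)·(5−j)!.
Computing: 120 − 72 + 18 − 2 = 64.

64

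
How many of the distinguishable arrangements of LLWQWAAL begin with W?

With the first slot taken by W, it remains to arrange the other 7 letters (LLQWAAL).
Those 7 letters have A appearing twice and L appearing 3 times, giving (7)!/(3!·2!) = 420.

420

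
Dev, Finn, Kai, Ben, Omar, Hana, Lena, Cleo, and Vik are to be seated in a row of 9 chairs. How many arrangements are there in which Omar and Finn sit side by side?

Glue Omar and Finn into one block (2 internal orders), leaving 8 units to arrange in a row.
So the count is 2·(8)! = 80640.

80640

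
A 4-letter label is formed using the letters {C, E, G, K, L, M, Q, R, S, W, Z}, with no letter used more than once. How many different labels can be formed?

7920

This is a permutation of 4 out of 11: P(11,4) = 11!/7!.
That product is 11 × 10 × 9 × 8 = 7920.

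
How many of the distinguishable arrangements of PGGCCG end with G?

With the last slot taken by G, it remains to arrange the other 5 letters (PGCCG).
Those 5 letters have C appearing twice and G appearing twice, giving (5)!/(2!·2!) = 30.

30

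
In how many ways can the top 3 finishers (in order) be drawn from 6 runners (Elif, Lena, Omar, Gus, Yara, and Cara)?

120

This is an ordered selection of 3 from 6: P(6,3).
That gives 6 × 5 × 4 = 120.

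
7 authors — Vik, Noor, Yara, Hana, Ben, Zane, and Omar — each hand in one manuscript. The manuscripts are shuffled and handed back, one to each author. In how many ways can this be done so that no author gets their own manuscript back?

1854

Let Aᵢ be the assignments in which author i gets their own manuscript. We want the size of the complement of A₁∪…∪A_7.
By inclusion–exclusion this is Σ_{j=0}^{7} (−1)^j C(7,j)·(7−j)!.
Computing: 5040 − 5040 + 2520 − 840 + 210 − 42 + 7 − 1 = 1854.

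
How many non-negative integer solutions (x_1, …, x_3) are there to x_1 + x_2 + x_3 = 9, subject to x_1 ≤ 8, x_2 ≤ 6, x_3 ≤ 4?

33

Ignoring the caps, the number of non-negative solutions to x_1+…+x_3 = 9 is C(11,2) = 55.
Subtract solutions that violate a single cap (substitute x_i' = x_i − (cap_i+1)): x_1 ≥ 9 gives C(2,2) = 1; x_2 ≥ 7 gives C(4,2) = 6; x_3 ≥ 5 gives C(6,2) = 15. Together 22.
No two caps can be exceeded simultaneously, so the pair terms are all 0.
By inclusion–exclusion the count is 55 − 22 + 0 = 33.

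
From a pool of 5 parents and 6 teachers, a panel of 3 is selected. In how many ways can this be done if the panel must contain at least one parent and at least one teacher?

Total 3-person selections from all 11: C(11,3) = 165.
Subtract selections that omit an entire group: no parents → C(6,3) = 20; no teachers → C(5,3) = 10.
Both groups omitted at once is impossible, so 165 − 30 = 135.

135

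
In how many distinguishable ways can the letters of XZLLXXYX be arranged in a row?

XZLLXXYX has 8 letters with L appearing twice and X appearing 4 times.
Dividing 8! = 40320 by 4!·2! = 48 for the repeated letters gives 840.

840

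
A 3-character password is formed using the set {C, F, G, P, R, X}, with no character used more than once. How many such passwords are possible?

120

With no repetition, fill the 3 characters in order: 6 choices, then 5, down to 4.
6 × 5 × 4 = 120.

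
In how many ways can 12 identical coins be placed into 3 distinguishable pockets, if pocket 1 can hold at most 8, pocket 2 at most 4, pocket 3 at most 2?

6

By stars and bars, unrestricted non-negative solutions to x_1+…+x_3 = 12 number C(12+2,2) = 91.
Subtract solutions that violate a single cap (substitute x_i' = x_i − (cap_i+1)): x_1 ≥ 9 gives C(5,2) = 10; x_2 ≥ 5 gives C(9,2) = 36; x_3 ≥ 3 gives C(11,2) = 55. Together 101.
Add back pairs where two caps are both exceeded: 0 + 1 + 15 = 16.
By inclusion–exclusion the count is 91 − 101 + 16 = 6.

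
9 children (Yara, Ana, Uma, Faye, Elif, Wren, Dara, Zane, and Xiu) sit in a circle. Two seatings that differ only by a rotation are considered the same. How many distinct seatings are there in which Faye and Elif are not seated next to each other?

Without the restriction there are (8)! = 40320 seatings.
Those with Faye next to Elif: fuse the pair into one unit and seat 8 units around a circle — 2·(7)! = 10080.
Subtracting, 40320 − 10080 = 30240.

30240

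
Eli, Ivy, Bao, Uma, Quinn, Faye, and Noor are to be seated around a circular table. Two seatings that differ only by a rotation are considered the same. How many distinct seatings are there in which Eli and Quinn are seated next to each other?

240

Treat {Eli, Quinn} as one unit (2 internal orders) and seat the resulting 6 units around the table: (5)! circular arrangements.
So 2 × (5)! = 2 × 120 = 240.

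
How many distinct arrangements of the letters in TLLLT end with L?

6

Fix L in the last position and arrange the remaining 4 letters.
Those 4 letters have L appearing twice and T appearing twice, giving (4)!/(2!·2!) = 6.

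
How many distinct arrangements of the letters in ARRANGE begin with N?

With the first slot taken by N, it remains to arrange the other 6 letters (ARRAGE).
Those 6 letters have A appearing twice and R appearing twice, giving (6)!/(2!·2!) = 180.

180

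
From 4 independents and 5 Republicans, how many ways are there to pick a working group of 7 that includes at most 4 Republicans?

30

Split by how many Republicans are chosen (0 through 4).
Sum: C(5,0)·C(4,7) + C(5,1)·C(4,6) + C(5,2)·C(4,5) + C(5,3)·C(4,4) + C(5,4)·C(4,3) = 0 + 0 + 0 + 10 + 20 = 30.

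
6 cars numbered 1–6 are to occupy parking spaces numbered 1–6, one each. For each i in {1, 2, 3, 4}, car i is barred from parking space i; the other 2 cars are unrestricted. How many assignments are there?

362

Let Aᵢ (for 1 ≤ i ≤ 4) be the placements that put car i in its forbidden parking space. Any j of these fix j positions, leaving (6−j)! ways to fill the rest, and there are C(4,j) ways to pick which j.
By inclusion–exclusion, the number of valid placements is Σ_{j=0}^{4} (−1)^j C(4,j)·(6−j)!.
Computing: 720 − 480 + 144 − 24 + 2 = 362.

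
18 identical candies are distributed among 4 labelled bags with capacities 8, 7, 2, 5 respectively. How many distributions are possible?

31

Without the upper bounds there are C(21,3) = 1330 ways to split 18 among 4 bags.
Subtract solutions that violate a single cap (substitute x_i' = x_i − (cap_i+1)): x_1 ≥ 9 gives C(12,3) = 220; x_2 ≥ 8 gives C(13,3) = 286; x_3 ≥ 3 gives C(18,3) = 816; x_4 ≥ 6 gives C(15,3) = 455. Together 1777.
Add back pairs where two caps are both exceeded: 4 + 84 + 20 + 120 + 35 + 220 = 483.
Subtract triples: 0 + 0 + 1 + 4 = 5.
By inclusion–exclusion the count is 1330 − 1777 + 483 − 5 = 31.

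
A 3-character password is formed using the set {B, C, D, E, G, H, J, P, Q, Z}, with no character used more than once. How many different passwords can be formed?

Choose and order 3 of the 10 symbols: the first character has 10 options, the next 9, then 8.
That product is 10 × 9 × 8 = 720.

720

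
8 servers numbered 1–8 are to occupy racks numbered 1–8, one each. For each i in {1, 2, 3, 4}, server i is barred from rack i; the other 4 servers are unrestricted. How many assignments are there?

Let Aᵢ (for 1 ≤ i ≤ 4) be the placements that put server i in its forbidden rack. Any j of these fix j positions, leaving (8−j)! ways to fill the rest, and there are C(4,j) ways to pick which j.
By inclusion–exclusion, the number of valid placements is Σ_{j=0}^{4} (−1)^j C(4,j)·(8−j)!.
Computing: 40320 − 20160 + 4320 − 480 + 24 = 24024.

24024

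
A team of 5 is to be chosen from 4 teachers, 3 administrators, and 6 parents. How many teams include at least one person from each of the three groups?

894

Unrestricted: C(13,5) = 1287 ways to pick any 5 of the 13.
Subtract selections that omit an entire group: no teachers → C(9,5) = 126; no administrators → C(10,5) = 252; no parents → C(7,5) = 21.
Add back selections omitting two groups (i.e. drawn from a single group): C(4,5) + C(3,5) + C(6,5) = 6.
By inclusion–exclusion: 1287 − 399 + 6 = 894.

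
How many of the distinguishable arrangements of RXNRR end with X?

With the last slot taken by X, it remains to arrange the other 4 letters (RNRR).
Those 4 letters have R appearing 3 times, giving (4)!/(3!) = 4.

4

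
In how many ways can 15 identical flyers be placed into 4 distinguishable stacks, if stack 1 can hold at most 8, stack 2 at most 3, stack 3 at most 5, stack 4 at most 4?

Without the upper bounds there are C(18,3) = 816 ways to split 15 among 4 stacks.
Subtract solutions that violate a single cap (substitute x_i' = x_i − (cap_i+1)): x_1 ≥ 9 gives C(9,3) = 84; x_2 ≥ 4 gives C(14,3) = 364; x_3 ≥ 6 gives C(12,3) = 220; x_4 ≥ 5 gives C(13,3) = 286. Together 954.
Add back pairs where two caps are both exceeded: 10 + 1 + 4 + 56 + 84 + 35 = 190.
Subtract triples: 0 + 0 + 0 + 1 = 1.
By inclusion–exclusion the count is 816 − 954 + 190 − 1 = 51.

51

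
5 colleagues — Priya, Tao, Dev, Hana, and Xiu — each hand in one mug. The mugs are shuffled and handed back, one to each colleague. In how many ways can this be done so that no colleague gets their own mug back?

Let Aᵢ be the assignments in which colleague i gets their own mug. We want the size of the complement of A₁∪…∪A_5.
By inclusion–exclusion this is Σ_{j=0}^{5} (−1)^j C(5,j)·(5−j)!.
Computing: 120 − 120 + 60 − 20 + 5 − 1 = 44.

44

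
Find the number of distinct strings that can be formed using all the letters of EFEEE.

5

Letter multiplicities in EFEEE: E×4, F×1.
Dividing 5! = 120 by 4! = 24 for the repeated letters gives 5.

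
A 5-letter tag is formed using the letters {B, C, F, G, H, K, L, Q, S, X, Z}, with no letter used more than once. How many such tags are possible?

This is a permutation of 5 out of 11: P(11,5) = 11!/6!.
That product is 11 × 10 × 9 × 8 × 7 = 55440.

55440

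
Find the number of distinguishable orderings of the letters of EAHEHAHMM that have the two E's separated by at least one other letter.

Total arrangements of EAHEHAHMM: 9!/(3!·2!·2!·2!) = 7560.
If the two E's are adjacent, glue them into one block, leaving 8 items to arrange: (8)!/(3!·2!·2!) = 1680 ways.
Hence 7560 − 1680 = 5880.

5880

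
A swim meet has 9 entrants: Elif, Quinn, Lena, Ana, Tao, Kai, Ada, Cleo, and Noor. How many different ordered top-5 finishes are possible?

15120

This is an ordered selection of 5 from 9: P(9,5).
That gives 9 × 8 × 7 × 6 × 5 = 15120.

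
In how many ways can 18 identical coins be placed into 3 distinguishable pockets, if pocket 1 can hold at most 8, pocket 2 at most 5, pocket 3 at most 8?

By stars and bars, unrestricted non-negative solutions to x_1+…+x_3 = 18 number C(18+2,2) = 190.
Subtract solutions that violate a single cap (substitute x_i' = x_i − (cap_i+1)): x_1 ≥ 9 gives C(11,2) = 55; x_2 ≥ 6 gives C(14,2) = 91; x_3 ≥ 9 gives C(11,2) = 55. Together 201.
Add back pairs where two caps are both exceeded: 10 + 1 + 10 = 21.
By inclusion–exclusion the count is 190 − 201 + 21 = 10.

10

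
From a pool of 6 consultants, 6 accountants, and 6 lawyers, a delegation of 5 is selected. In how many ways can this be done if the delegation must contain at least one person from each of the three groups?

Unrestricted: C(18,5) = 8568 ways to pick any 5 of the 18.
Selections missing a whole group: no consultants → C(12,5) = 792; no accountants → C(12,5) = 792; no lawyers → C(12,5) = 792.
Add back selections omitting two groups (i.e. drawn from a single group): C(6,5) + C(6,5) + C(6,5) = 18.
By inclusion–exclusion: 8568 − 2376 + 18 = 6210.

6210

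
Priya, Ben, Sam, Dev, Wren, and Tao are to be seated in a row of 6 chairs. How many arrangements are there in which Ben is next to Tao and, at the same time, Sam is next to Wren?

Treat {Ben,Tao} as one block (2 orders) and {Sam,Wren} as another (2 orders).
That leaves 4 units to arrange: 2 × 2 × 4! = 4 × 24 = 96.

96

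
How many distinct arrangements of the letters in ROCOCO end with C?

With the last slot taken by C, it remains to arrange the other 5 letters (ROOCO).
Those 5 letters have O appearing 3 times, giving (5)!/(3!) = 20.

20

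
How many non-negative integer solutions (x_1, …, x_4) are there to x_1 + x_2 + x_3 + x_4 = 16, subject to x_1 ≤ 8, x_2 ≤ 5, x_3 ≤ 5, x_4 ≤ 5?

108

Without the upper bounds there are C(19,3) = 969 ways to split 16 among 4 variables.
Subtract solutions that violate a single cap (substitute x_i' = x_i − (cap_i+1)): x_1 ≥ 9 gives C(10,3) = 120; x_2 ≥ 6 gives C(13,3) = 286; x_3 ≥ 6 gives C(13,3) = 286; x_4 ≥ 6 gives C(13,3) = 286. Together 978.
Add back pairs where two caps are both exceeded: 4 + 4 + 4 + 35 + 35 + 35 = 117.
By inclusion–exclusion the count is 969 − 978 + 117 = 108.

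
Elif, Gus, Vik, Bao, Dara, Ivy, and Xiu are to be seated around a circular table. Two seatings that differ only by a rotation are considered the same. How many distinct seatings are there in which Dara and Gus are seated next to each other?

Treat {Dara, Gus} as one unit (2 internal orders) and seat the resulting 6 units around the table: (5)! circular arrangements.
So 2 × (5)! = 2 × 120 = 240.

240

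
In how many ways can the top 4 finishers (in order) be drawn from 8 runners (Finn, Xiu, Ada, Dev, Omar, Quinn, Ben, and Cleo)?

There are 8 choices for 1st place, 7 for 2nd, and so on down to 5 for position 4.
That gives 8 × 7 × 6 × 5 = 1680.

1680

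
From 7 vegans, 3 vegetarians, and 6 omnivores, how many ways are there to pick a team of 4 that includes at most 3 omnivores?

1805

Split by how many omnivores are chosen (0 through 3).
Sum: C(6,0)·C(10,4) + C(6,1)·C(10,3) + C(6,2)·C(10,2) + C(6,3)·C(10,1) = 210 + 720 + 675 + 200 = 1805.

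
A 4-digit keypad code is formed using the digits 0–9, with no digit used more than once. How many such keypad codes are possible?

5040

With no repetition, fill the 4 digits in order: 10 choices, then 9, down to 7.
That product is 10 × 9 × 8 × 7 = 5040.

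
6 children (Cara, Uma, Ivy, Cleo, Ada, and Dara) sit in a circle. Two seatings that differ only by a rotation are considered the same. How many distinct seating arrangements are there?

Around a circle, 6 distinct people have 6!/6 = (5)! = 120 rotationally distinct seatings.

120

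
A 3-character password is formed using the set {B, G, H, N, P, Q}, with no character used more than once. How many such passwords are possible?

120

Choose and order 3 of the 6 symbols: the first character has 6 options, the next 5, then 4.
6 × 5 × 4 = 120.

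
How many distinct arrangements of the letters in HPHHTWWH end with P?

Fix P in the last position and arrange the remaining 7 letters.
Those 7 letters have H appearing 4 times and W appearing twice, giving (7)!/(4!·2!) = 105.

105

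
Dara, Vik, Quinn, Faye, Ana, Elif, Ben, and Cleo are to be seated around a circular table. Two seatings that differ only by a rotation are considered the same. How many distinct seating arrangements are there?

5040

Fix one person's seat to break rotational symmetry; the remaining 7 people can be arranged in (7)! = 5040 ways.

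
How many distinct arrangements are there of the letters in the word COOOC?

10

COOOC has 5 letters with C appearing twice and O appearing 3 times.
Dividing 5! = 120 by 3!·2! = 12 for the repeated letters gives 10.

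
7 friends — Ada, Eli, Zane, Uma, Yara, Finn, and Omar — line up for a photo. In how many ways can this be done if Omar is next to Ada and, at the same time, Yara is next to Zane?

480

Treat {Omar,Ada} as one block (2 orders) and {Yara,Zane} as another (2 orders).
That leaves 5 units to arrange: 2 × 2 × 5! = 4 × 120 = 480.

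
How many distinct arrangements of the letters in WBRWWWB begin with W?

Fix W in the first position and arrange the remaining 6 letters.
Those 6 letters have B appearing twice and W appearing 3 times, giving (6)!/(3!·2!) = 60.

60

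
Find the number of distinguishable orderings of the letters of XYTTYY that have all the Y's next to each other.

Treat the 3 copies of Y as a single block. The multiset to arrange is then {YYY, T, T, X}, 4 items in all.
That gives (4)!/(2!) = 12 arrangements.

12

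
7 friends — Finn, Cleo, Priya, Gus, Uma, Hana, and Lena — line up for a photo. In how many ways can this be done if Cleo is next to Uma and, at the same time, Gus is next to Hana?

480

Treat {Cleo,Uma} as one block (2 orders) and {Gus,Hana} as another (2 orders).
That leaves 5 units to arrange: 2 × 2 × 5! = 4 × 120 = 480.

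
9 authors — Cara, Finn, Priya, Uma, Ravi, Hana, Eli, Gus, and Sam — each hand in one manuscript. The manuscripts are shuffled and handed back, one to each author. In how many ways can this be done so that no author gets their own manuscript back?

133496

This is the derangement count D_9: permutations of 9 items with no fixed point.
By inclusion–exclusion this is Σ_{j=0}^{9} (−1)^j C(9,j)·(9−j)!.
Computing: 362880 − 362880 + 181440 − 60480 + 15120 − 3024 + 504 − 72 + 9 − 1 = 133496.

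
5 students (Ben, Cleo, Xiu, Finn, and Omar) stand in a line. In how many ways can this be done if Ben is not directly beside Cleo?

Of the 5! = 120 arrangements, those with Ben and Cleo adjacent number 2 × 4! = 48 (treat the pair as a block with 2 internal orders).
Complementary counting: 120 − 48 = 72.

72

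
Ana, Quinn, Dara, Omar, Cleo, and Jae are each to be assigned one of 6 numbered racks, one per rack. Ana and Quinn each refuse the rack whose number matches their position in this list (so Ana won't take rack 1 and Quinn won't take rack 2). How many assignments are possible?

504

Let Aᵢ (for i ∈ {1, 2}) be the placements that put person i in their forbidden rack. Any j of these fix j positions, leaving (6−j)! ways to fill the rest, and there are C(2,j) ways to pick which j.
By inclusion–exclusion, the number of valid placements is Σ_{j=0}^{2} (−1)^j C(2,j)·(6−j)!.
Computing: 720 − 240 + 24 = 504.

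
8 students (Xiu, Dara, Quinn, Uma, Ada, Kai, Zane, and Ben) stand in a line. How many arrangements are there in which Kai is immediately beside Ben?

10080

Place the 6 others and the Kai-Ben pair as 7 objects in a line; the pair has 2 internal arrangements.
So the count is 2·(7)! = 10080.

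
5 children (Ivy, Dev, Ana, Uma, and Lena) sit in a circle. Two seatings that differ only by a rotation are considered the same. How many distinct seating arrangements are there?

24

Seat Ivy anywhere (absorbing the rotational symmetry), then permute the other 4: (4)! = 24.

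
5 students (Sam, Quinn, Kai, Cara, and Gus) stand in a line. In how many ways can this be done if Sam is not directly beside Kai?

72

There are 5! = 120 arrangements in all. If Sam and Kai are adjacent, merging them into one block gives 2·(4)! = 48 arrangements.
Complementary counting: 120 − 48 = 72.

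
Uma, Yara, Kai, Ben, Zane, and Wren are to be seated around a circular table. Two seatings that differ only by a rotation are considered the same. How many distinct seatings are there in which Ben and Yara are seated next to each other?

48

Treat {Ben, Yara} as one unit (2 internal orders) and seat the resulting 5 units around the table: (4)! circular arrangements.
So 2 × (4)! = 2 × 24 = 48.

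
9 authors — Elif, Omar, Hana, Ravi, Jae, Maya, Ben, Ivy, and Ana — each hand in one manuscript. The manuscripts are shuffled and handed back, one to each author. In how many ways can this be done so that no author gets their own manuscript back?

This is the derangement count D_9: permutations of 9 items with no fixed point.
By inclusion–exclusion this is Σ_{j=0}^{9} (−1)^j C(9,j)·(9−j)!.
Computing: 362880 − 362880 + 181440 − 60480 + 15120 − 3024 + 504 − 72 + 9 − 1 = 133496.

133496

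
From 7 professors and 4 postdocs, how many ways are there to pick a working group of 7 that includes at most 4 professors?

175

Split by how many professors are chosen (0 through 4).
Sum: C(7,0)·C(4,7) + C(7,1)·C(4,6) + C(7,2)·C(4,5) + C(7,3)·C(4,4) + C(7,4)·C(4,3) = 0 + 0 + 0 + 35 + 140 = 175.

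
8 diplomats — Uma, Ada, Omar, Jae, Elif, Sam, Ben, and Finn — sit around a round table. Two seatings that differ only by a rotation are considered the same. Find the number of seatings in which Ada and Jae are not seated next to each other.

Without the restriction there are (7)! = 5040 seatings.
Seatings with Ada beside Jae: treat them as a block with 2 internal orders, giving 2 × (6)! = 1440.
Subtracting, 5040 − 1440 = 3600.

3600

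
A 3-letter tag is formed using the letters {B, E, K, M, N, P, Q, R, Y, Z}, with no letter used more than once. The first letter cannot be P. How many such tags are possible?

The first letter has 10−1 = 9 choices (anything except P).
The remaining 2 letters are filled from the other 9 symbols without repetition: 9 × 8 = 72.
Total: 9 × 72 = 648.

648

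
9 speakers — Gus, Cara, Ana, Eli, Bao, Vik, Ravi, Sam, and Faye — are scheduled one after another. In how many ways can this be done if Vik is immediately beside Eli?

80640

Place the 7 others and the Vik-Eli pair as 8 objects in a line; the pair has 2 internal arrangements.
That gives 2 × 8! = 2 × 40320 = 80640.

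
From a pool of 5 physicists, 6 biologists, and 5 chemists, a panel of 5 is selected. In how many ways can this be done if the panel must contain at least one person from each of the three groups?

Unrestricted: C(16,5) = 4368 ways to pick any 5 of the 16.
Selections missing a whole group: no physicists → C(11,5) = 462; no biologists → C(10,5) = 252; no chemists → C(11,5) = 462.
Add back selections omitting two groups (i.e. drawn from a single group): C(5,5) + C(6,5) + C(5,5) = 8.
By inclusion–exclusion: 4368 − 1176 + 8 = 3200.

3200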